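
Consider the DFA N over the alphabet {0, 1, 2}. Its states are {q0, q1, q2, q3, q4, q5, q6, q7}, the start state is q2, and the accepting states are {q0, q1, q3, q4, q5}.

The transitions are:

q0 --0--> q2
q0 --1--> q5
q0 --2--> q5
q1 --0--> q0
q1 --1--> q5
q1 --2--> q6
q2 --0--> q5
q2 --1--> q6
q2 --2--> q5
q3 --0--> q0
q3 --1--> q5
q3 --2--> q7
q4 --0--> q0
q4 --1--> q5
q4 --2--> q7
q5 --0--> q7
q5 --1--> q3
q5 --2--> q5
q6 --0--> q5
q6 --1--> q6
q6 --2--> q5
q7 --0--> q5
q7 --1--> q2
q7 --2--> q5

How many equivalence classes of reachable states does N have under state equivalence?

4

Reachable states from the start: {q0,q2,q3,q5,q6,q7}. Unreachable: {q1,q4} — drop them.
Start with accepting vs non-accepting: {q0,q3,q5} | {q2,q6,q7}.
Refine {q0,q3,q5} on symbol 0: members go to different blocks, giving {q0,q5} and {q3}.
Split {q0,q5} by δ(·,1) → {q0} and {q5}.
Stable partition: {q0} | {q2,q6,q7} | {q3} | {q5} — 4 equivalence classes.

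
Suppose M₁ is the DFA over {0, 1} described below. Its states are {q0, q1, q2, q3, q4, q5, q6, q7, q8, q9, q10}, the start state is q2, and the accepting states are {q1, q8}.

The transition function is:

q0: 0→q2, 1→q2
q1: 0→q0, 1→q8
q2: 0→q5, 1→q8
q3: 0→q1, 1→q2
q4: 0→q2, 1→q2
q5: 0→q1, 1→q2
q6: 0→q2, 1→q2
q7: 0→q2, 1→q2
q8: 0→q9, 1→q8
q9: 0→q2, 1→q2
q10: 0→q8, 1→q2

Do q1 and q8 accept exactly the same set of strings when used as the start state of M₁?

Yes

First remove the unreachable states {q3,q4,q6,q7,q10}; 6 states remain.
P0 = {q1,q8} | {q0,q2,q5,q9}.
On input 0, block {q0,q2,q5,q9} splits into {q0,q2,q9} and {q5}.
Split {q0,q2,q9} by δ(·,0) → {q0,q9} and {q2}.
Stable partition: {q1,q8} | {q0,q9} | {q5} | {q2} — 4 equivalence classes.
q1 and q8 lie in the same block of the stable partition, so they are equivalent — no string distinguishes them.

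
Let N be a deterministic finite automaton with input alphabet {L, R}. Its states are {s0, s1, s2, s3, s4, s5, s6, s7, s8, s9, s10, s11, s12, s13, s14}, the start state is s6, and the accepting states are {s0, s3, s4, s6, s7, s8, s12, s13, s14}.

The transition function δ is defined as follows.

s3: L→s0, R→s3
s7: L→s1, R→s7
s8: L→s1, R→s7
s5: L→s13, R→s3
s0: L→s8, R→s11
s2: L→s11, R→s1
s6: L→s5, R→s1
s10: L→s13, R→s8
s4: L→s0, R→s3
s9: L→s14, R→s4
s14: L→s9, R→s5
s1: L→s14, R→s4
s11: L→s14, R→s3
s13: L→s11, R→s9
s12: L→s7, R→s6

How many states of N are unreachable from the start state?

No path from s6 leads to s2, s10, s12; the other 12 states are all reachable.

3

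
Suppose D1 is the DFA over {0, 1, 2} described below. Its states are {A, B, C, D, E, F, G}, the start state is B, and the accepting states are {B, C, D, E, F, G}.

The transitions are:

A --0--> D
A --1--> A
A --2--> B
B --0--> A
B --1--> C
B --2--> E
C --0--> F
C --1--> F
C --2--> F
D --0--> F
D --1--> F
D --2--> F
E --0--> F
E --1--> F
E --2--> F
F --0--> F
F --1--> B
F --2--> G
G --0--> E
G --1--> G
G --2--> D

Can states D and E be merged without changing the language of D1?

Start with accepting vs non-accepting: {B,C,D,E,F,G} | {A}.
On input 0, block {B,C,D,E,F,G} splits into {C,D,E,F,G} and {B}.
Refine {C,D,E,F,G} on symbol 1: members go to different blocks, giving {C,D,E,G} and {F}.
On input 0, block {C,D,E,G} splits into {C,D,E} and {G}.
Stable partition: {C,D,E} | {A} | {B} | {F} | {G} — 5 equivalence classes.
D and E lie in the same block of the stable partition, so they are equivalent — no string distinguishes them.

Yes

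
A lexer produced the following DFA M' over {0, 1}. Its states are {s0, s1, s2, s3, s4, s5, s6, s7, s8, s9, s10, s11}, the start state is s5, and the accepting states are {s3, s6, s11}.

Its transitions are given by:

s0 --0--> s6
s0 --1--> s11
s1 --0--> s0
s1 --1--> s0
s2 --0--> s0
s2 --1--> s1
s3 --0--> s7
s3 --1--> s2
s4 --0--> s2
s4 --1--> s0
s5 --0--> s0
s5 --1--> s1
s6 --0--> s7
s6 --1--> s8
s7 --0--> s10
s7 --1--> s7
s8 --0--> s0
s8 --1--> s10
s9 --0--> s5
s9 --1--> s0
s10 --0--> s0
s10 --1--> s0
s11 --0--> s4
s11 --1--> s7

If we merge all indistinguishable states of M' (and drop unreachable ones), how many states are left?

7

Reachable states from the start: {s0,s1,s2,s4,s5,s6,s7,s8,s10,s11}. Unreachable: {s3,s9} — drop them.
Start with accepting vs non-accepting: {s6,s11} | {s0,s1,s2,s4,s5,s7,s8,s10}.
Split {s0,s1,s2,s4,s5,s7,s8,s10} by δ(·,0) → {s1,s2,s4,s5,s7,s8,s10} and {s0}.
Refine {s1,s2,s4,s5,s7,s8,s10} on symbol 0: members go to different blocks, giving {s1,s2,s5,s8,s10} and {s4,s7}.
On input 1, block {s6,s11} splits into {s6} and {s11}.
Refine {s1,s2,s5,s8,s10} on symbol 1: members go to different blocks, giving {s2,s5,s8} and {s1,s10}.
Refine {s4,s7} on symbol 0: members go to different blocks, giving {s4} and {s7}.
No further refinement is possible. Final partition (7 blocks): {s6} | {s2,s5,s8} | {s0} | {s4} | {s11} | {s1,s10} | {s7}.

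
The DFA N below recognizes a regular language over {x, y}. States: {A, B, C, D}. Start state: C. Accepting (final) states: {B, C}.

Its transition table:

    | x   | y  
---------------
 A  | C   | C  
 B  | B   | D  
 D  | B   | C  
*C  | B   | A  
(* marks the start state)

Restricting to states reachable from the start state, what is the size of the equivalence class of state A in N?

2

Start with accepting vs non-accepting: {B,C} | {A,D}.
Stable partition: {B,C} | {A,D} — 2 equivalence classes.
The equivalence class containing A is {A,D}, of size 2.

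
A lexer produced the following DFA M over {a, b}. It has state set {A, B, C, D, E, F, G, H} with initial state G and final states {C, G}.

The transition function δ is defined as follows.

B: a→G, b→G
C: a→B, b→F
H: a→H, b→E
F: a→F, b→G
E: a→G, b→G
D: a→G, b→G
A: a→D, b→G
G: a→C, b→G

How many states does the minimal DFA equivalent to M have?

4

States {A,D,E,H} cannot be reached from the start state, so discard them.
Initial partition by acceptance: {C,G} | {B,F}.
Refine {C,G} on symbol a: members go to different blocks, giving {C} and {G}.
On input a, block {B,F} splits into {B} and {F}.
No further refinement is possible. Final partition (4 blocks): {C} | {B} | {G} | {F}.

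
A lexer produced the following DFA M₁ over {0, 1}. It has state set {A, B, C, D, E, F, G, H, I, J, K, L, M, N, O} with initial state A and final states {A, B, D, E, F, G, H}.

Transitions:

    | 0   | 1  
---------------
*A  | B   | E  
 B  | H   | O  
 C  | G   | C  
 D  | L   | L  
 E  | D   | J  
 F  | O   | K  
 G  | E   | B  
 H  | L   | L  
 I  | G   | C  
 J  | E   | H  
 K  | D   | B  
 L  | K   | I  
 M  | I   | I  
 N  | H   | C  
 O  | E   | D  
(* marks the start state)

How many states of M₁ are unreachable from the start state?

BFS from A reaches {A, B, C, D, E, G, H, I, J, K, L, O}; the 3 state(s) F, M, N are never visited.

3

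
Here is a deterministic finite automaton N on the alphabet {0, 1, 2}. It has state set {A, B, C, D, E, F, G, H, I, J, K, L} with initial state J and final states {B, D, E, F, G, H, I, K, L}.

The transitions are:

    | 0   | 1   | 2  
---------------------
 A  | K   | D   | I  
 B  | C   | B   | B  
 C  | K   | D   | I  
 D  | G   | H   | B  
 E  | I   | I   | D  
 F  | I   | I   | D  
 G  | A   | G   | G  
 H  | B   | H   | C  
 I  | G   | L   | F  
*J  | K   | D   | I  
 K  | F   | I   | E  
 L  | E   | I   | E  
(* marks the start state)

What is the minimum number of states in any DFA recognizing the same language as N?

Start with accepting vs non-accepting: {B,D,E,F,G,H,I,K,L} | {A,C,J}.
Split {B,D,E,F,G,H,I,K,L} by δ(·,0) → {D,E,F,H,I,K,L} and {B,G}.
On input 0, block {D,E,F,H,I,K,L} splits into {E,F,K,L} and {D,H,I}.
On input 0, block {E,F,K,L} splits into {E,F} and {K,L}.
Refine {D,H,I} on symbol 1: members go to different blocks, giving {D,H} and {I}.
On input 2, block {D,H} splits into {D} and {H}.
No further refinement is possible. Final partition (7 blocks): {E,F} | {A,C,J} | {B,G} | {D} | {K,L} | {I} | {H}.

7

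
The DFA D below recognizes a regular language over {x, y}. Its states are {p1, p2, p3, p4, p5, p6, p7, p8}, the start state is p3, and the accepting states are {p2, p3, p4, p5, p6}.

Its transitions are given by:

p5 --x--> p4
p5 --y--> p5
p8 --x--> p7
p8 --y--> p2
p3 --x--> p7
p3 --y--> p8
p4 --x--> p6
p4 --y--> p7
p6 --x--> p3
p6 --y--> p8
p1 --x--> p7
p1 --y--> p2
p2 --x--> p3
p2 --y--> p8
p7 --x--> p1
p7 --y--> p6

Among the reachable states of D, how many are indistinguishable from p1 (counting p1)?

3

Reachable states from the start: {p1,p2,p3,p6,p7,p8}. Unreachable: {p4,p5} — drop them.
P0 = {p2,p3,p6} | {p1,p7,p8}.
On input x, block {p2,p3,p6} splits into {p2,p6} and {p3}.
The partition is now stable with 3 blocks: {p2,p6} | {p1,p7,p8} | {p3}.
The equivalence class containing p1 is {p1,p7,p8}, of size 3.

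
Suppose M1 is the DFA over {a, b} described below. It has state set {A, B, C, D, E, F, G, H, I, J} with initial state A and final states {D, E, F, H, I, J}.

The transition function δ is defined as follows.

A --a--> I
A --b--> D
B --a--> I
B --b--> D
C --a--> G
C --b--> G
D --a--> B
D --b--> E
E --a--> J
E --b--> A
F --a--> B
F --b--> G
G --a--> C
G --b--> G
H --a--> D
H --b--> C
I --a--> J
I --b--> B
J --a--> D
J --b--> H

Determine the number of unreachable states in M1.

No path from A leads to F; the other 9 states are all reachable.

1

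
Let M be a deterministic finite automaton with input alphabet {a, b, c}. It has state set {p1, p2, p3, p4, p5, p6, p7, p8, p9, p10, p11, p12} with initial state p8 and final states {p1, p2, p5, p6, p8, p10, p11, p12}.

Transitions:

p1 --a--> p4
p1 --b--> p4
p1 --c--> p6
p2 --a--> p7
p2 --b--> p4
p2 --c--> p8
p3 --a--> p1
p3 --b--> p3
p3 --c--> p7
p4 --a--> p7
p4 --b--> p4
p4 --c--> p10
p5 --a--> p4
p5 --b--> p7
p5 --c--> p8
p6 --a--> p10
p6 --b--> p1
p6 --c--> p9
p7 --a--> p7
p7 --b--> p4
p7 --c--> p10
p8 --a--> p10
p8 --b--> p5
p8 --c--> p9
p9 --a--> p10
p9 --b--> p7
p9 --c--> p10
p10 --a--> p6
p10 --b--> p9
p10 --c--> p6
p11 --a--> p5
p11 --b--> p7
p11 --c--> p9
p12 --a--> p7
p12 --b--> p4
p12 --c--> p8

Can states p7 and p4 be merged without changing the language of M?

Yes

Reachable states from the start: {p1,p4,p5,p6,p7,p8,p9,p10}. Unreachable: {p2,p3,p11,p12} — drop them.
Initial partition by acceptance: {p1,p5,p6,p8,p10} | {p4,p7,p9}.
Split {p1,p5,p6,p8,p10} by δ(·,a) → {p6,p8,p10} and {p1,p5}.
On input b, block {p6,p8,p10} splits into {p6,p8} and {p10}.
On input a, block {p4,p7,p9} splits into {p4,p7} and {p9}.
Stable partition: {p6,p8} | {p4,p7} | {p1,p5} | {p10} | {p9} — 5 equivalence classes.
p7 and p4 lie in the same block of the stable partition, so they are equivalent — no string distinguishes them.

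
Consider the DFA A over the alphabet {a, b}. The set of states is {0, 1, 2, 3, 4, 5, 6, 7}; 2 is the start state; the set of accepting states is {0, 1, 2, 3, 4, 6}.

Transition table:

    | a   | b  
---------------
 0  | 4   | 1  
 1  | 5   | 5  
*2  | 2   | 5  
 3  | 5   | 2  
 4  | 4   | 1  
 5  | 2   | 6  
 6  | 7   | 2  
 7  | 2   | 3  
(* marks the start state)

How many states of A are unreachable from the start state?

Starting at 2 and following transitions, the reachable set is {2, 3, 5, 6, 7}. That leaves 0, 1, 4 unreachable — 3 in total.

3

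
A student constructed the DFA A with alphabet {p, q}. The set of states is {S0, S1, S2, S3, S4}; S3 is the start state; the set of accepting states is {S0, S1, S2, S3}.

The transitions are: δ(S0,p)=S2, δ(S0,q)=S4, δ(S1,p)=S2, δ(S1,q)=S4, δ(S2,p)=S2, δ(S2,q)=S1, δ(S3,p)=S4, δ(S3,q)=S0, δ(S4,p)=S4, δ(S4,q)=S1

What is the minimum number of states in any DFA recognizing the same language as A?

4

Every state is reachable, so we keep all 5.
Initial partition by acceptance: {S0,S1,S2,S3} | {S4}.
Split {S0,S1,S2,S3} by δ(·,p) → {S0,S1,S2} and {S3}.
Refine {S0,S1,S2} on symbol q: members go to different blocks, giving {S0,S1} and {S2}.
Stable partition: {S0,S1} | {S4} | {S3} | {S2} — 4 equivalence classes.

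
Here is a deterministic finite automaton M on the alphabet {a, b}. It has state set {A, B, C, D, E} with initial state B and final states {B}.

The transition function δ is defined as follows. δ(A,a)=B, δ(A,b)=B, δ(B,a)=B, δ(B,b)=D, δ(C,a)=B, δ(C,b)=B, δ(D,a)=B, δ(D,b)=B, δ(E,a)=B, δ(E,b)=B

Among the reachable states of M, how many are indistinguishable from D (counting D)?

1

Reachable states from the start: {B,D}. Unreachable: {A,C,E} — drop them.
Start with accepting vs non-accepting: {B} | {D}.
Stable partition: {B} | {D} — 2 equivalence classes.
The equivalence class containing D is {D}, of size 1.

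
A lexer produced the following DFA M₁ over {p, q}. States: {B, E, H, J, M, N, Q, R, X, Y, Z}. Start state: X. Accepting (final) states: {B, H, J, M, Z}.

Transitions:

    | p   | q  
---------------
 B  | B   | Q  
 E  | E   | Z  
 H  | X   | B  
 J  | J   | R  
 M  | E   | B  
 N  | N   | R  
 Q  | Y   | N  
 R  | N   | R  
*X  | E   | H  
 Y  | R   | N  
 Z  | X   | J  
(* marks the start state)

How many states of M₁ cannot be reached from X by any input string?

1

No path from X leads to M; the other 10 states are all reachable.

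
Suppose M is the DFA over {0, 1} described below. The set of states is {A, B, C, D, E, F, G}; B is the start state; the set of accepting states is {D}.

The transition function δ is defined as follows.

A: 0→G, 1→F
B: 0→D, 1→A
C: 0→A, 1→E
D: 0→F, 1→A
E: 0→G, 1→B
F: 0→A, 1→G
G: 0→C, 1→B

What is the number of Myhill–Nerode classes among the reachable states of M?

Initial partition by acceptance: {D} | {A,B,C,E,F,G}.
On input 0, block {A,B,C,E,F,G} splits into {A,C,E,F,G} and {B}.
On input 1, block {A,C,E,F,G} splits into {A,C,F} and {E,G}.
Split {A,C,F} by δ(·,0) → {C,F} and {A}.
Split {E,G} by δ(·,0) → {E} and {G}.
Refine {C,F} on symbol 1: members go to different blocks, giving {C} and {F}.
The partition is now stable with 7 blocks: {D} | {C} | {B} | {E} | {A} | {G} | {F}.

7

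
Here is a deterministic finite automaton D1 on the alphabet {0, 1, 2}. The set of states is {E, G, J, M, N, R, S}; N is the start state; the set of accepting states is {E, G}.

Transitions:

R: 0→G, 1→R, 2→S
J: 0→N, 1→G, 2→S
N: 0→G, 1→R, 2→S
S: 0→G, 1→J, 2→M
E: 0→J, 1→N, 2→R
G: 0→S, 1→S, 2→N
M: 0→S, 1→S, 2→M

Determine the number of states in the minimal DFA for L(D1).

First remove the unreachable states {E}; 6 states remain.
Initial partition by acceptance: {G} | {J,M,N,R,S}.
Refine {J,M,N,R,S} on symbol 0: members go to different blocks, giving {N,R,S} and {J,M}.
Split {N,R,S} by δ(·,1) → {N,R} and {S}.
On input 0, block {J,M} splits into {M} and {J}.
The partition is now stable with 5 blocks: {G} | {N,R} | {M} | {S} | {J}.

5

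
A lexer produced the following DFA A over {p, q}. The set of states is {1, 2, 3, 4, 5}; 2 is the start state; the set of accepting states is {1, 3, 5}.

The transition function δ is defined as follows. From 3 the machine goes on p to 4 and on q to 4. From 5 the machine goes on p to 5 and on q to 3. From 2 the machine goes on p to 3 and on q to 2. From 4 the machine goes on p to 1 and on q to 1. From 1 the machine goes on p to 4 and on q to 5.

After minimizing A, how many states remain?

5

Start with accepting vs non-accepting: {1,3,5} | {2,4}.
Refine {1,3,5} on symbol p: members go to different blocks, giving {1,3} and {5}.
Refine {1,3} on symbol q: members go to different blocks, giving {1} and {3}.
On input p, block {2,4} splits into {2} and {4}.
No further refinement is possible. Final partition (5 blocks): {1} | {2} | {5} | {3} | {4}.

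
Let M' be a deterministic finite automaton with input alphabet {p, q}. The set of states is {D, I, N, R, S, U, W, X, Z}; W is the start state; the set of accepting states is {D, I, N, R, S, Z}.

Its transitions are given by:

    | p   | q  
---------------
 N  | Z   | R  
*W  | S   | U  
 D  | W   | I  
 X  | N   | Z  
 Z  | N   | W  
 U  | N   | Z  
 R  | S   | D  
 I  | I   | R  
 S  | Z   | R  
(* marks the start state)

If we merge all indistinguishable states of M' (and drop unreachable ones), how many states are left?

7

First remove the unreachable states {X}; 8 states remain.
Initial partition by acceptance: {D,I,N,R,S,Z} | {U,W}.
Split {D,I,N,R,S,Z} by δ(·,p) → {I,N,R,S,Z} and {D}.
On input q, block {I,N,R,S,Z} splits into {I,N,S} and {Z} and {R}.
On input p, block {I,N,S} splits into {N,S} and {I}.
Refine {U,W} on symbol q: members go to different blocks, giving {U} and {W}.
No further refinement is possible. Final partition (7 blocks): {N,S} | {U} | {D} | {Z} | {R} | {I} | {W}.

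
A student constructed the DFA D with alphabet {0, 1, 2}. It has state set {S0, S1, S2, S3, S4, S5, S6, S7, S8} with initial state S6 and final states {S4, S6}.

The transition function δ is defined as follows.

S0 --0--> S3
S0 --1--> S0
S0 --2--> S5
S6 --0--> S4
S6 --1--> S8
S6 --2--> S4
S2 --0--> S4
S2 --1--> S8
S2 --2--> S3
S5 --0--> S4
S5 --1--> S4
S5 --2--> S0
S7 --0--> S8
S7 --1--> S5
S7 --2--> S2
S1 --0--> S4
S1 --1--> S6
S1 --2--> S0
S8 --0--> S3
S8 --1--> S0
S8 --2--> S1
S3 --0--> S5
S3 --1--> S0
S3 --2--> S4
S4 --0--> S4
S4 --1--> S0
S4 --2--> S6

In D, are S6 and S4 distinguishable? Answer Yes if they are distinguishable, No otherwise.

Reachable states from the start: {S0,S1,S3,S4,S5,S6,S8}. Unreachable: {S2,S7} — drop them.
P0 = {S4,S6} | {S0,S1,S3,S5,S8}.
Refine {S0,S1,S3,S5,S8} on symbol 0: members go to different blocks, giving {S0,S3,S8} and {S1,S5}.
Split {S0,S3,S8} by δ(·,0) → {S0,S8} and {S3}.
Stable partition: {S4,S6} | {S0,S8} | {S1,S5} | {S3} — 4 equivalence classes.
S6 and S4 lie in the same block of the stable partition, so they are equivalent — no string distinguishes them.

No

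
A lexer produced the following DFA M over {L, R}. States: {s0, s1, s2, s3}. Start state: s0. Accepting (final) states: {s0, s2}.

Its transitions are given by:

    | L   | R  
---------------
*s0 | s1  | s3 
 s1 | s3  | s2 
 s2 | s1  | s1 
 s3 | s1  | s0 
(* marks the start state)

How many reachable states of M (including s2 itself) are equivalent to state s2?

All states are reachable from the start state.
Initial partition by acceptance: {s0,s2} | {s1,s3}.
Stable partition: {s0,s2} | {s1,s3} — 2 equivalence classes.
State s2 belongs to the block {s0,s2}, which has 2 states.

2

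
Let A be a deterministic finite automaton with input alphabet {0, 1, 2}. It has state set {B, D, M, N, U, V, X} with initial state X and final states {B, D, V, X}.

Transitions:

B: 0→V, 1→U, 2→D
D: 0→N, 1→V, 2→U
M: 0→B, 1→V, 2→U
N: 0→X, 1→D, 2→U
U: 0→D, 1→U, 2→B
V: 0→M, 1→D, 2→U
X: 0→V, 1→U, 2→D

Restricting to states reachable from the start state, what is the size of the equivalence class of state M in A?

2

Start with accepting vs non-accepting: {B,D,V,X} | {M,N,U}.
Split {B,D,V,X} by δ(·,0) → {B,X} and {D,V}.
Refine {M,N,U} on symbol 0: members go to different blocks, giving {M,N} and {U}.
Stable partition: {B,X} | {M,N} | {D,V} | {U} — 4 equivalence classes.
The equivalence class containing M is {M,N}, of size 2.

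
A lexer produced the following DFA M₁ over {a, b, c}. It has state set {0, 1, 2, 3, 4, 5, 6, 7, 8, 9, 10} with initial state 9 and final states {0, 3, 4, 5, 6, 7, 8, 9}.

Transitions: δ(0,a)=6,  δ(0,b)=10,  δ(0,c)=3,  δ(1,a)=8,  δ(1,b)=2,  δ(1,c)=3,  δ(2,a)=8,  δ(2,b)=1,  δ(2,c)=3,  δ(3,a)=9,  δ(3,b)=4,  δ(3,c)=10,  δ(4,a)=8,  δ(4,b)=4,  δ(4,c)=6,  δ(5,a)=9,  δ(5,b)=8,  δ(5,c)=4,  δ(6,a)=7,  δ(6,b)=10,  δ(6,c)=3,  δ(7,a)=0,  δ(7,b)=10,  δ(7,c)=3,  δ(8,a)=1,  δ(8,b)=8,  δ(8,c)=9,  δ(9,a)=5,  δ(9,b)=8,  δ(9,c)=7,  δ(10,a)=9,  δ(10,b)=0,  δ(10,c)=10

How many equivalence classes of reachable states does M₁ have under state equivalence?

Start with accepting vs non-accepting: {0,3,4,5,6,7,8,9} | {1,2,10}.
Split {0,3,4,5,6,7,8,9} by δ(·,a) → {0,3,4,5,6,7,9} and {8}.
Refine {0,3,4,5,6,7,9} on symbol a: members go to different blocks, giving {0,3,5,6,7,9} and {4}.
On input b, block {0,3,5,6,7,9} splits into {0,6,7} and {5,9} and {3}.
Refine {1,2,10} on symbol a: members go to different blocks, giving {1,2} and {10}.
Refine {5,9} on symbol c: members go to different blocks, giving {5} and {9}.
The partition is now stable with 8 blocks: {0,6,7} | {1,2} | {8} | {4} | {5} | {3} | {10} | {9}.

8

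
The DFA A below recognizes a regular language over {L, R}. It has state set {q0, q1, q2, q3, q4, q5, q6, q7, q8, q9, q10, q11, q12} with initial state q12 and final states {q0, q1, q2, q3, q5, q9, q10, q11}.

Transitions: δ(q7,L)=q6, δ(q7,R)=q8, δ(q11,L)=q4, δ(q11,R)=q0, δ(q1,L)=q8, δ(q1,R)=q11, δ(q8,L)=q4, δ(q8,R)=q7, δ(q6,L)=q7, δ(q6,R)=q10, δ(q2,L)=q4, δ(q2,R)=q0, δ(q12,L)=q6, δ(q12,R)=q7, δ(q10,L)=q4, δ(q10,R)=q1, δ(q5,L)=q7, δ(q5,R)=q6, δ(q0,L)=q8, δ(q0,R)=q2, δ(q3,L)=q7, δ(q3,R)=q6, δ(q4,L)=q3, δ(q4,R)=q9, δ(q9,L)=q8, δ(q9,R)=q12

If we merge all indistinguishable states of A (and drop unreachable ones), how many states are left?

States {q5} cannot be reached from the start state, so discard them.
Initial partition by acceptance: {q0,q1,q2,q3,q9,q10,q11} | {q4,q6,q7,q8,q12}.
On input R, block {q0,q1,q2,q3,q9,q10,q11} splits into {q0,q1,q2,q10,q11} and {q3,q9}.
Refine {q4,q6,q7,q8,q12} on symbol L: members go to different blocks, giving {q6,q7,q8,q12} and {q4}.
Refine {q0,q1,q2,q10,q11} on symbol L: members go to different blocks, giving {q2,q10,q11} and {q0,q1}.
Split {q6,q7,q8,q12} by δ(·,L) → {q6,q7,q12} and {q8}.
On input R, block {q6,q7,q12} splits into {q6} and {q7} and {q12}.
Split {q3,q9} by δ(·,L) → {q3} and {q9}.
Stable partition: {q2,q10,q11} | {q6} | {q3} | {q4} | {q0,q1} | {q8} | {q7} | {q12} | {q9} — 9 equivalence classes.

9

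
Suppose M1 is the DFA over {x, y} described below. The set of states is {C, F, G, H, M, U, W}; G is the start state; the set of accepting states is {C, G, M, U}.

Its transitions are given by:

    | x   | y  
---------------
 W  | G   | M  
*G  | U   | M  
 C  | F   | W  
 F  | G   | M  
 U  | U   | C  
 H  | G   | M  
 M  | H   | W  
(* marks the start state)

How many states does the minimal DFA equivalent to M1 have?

3

Every state is reachable, so we keep all 7.
Start with accepting vs non-accepting: {C,G,M,U} | {F,H,W}.
Refine {C,G,M,U} on symbol x: members go to different blocks, giving {G,U} and {C,M}.
No further refinement is possible. Final partition (3 blocks): {G,U} | {F,H,W} | {C,M}.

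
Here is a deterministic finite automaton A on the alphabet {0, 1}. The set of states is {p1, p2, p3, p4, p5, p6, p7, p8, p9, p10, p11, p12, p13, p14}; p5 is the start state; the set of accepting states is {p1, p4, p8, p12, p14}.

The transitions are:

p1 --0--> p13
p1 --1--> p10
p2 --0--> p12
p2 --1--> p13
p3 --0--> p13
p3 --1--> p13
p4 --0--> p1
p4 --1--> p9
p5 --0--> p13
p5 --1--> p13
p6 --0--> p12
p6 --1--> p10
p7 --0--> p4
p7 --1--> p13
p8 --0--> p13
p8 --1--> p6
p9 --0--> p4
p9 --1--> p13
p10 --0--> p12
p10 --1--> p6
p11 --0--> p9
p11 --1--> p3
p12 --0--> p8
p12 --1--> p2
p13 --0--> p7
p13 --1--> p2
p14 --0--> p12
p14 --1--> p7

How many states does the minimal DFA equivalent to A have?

First remove the unreachable states {p3,p11,p14}; 11 states remain.
Start with accepting vs non-accepting: {p1,p4,p8,p12} | {p2,p5,p6,p7,p9,p10,p13}.
On input 0, block {p1,p4,p8,p12} splits into {p1,p8} and {p4,p12}.
Split {p2,p5,p6,p7,p9,p10,p13} by δ(·,0) → {p2,p6,p7,p9,p10} and {p5,p13}.
Split {p2,p6,p7,p9,p10} by δ(·,1) → {p2,p7,p9} and {p6,p10}.
Refine {p5,p13} on symbol 0: members go to different blocks, giving {p5} and {p13}.
Stable partition: {p1,p8} | {p2,p7,p9} | {p4,p12} | {p5} | {p6,p10} | {p13} — 6 equivalence classes.

6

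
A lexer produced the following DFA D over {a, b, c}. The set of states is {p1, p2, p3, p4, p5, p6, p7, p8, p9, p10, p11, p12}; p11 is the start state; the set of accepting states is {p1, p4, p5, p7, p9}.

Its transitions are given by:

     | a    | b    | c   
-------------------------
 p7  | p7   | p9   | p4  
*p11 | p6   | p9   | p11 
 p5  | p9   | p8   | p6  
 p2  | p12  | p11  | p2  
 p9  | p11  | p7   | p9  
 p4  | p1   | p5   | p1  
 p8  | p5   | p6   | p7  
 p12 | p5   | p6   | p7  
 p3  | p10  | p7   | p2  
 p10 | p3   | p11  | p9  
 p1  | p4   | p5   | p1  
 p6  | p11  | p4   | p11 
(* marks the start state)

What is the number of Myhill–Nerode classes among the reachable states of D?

7

Reachable states from the start: {p1,p4,p5,p6,p7,p8,p9,p11}. Unreachable: {p2,p3,p10,p12} — drop them.
P0 = {p1,p4,p5,p7,p9} | {p6,p8,p11}.
Refine {p1,p4,p5,p7,p9} on symbol a: members go to different blocks, giving {p1,p4,p5,p7} and {p9}.
Split {p1,p4,p5,p7} by δ(·,a) → {p1,p4,p7} and {p5}.
Split {p1,p4,p7} by δ(·,b) → {p1,p4} and {p7}.
Split {p6,p8,p11} by δ(·,a) → {p6,p11} and {p8}.
Split {p6,p11} by δ(·,b) → {p6} and {p11}.
Stable partition: {p1,p4} | {p6} | {p9} | {p5} | {p7} | {p8} | {p11} — 7 equivalence classes.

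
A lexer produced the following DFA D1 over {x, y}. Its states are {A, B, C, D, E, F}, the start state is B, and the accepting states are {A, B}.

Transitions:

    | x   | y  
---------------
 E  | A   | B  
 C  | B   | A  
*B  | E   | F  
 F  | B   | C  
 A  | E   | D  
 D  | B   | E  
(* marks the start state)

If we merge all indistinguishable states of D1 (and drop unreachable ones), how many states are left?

All states are reachable from the start state.
P0 = {A,B} | {C,D,E,F}.
Refine {C,D,E,F} on symbol y: members go to different blocks, giving {C,E} and {D,F}.
No further refinement is possible. Final partition (3 blocks): {A,B} | {C,E} | {D,F}.

3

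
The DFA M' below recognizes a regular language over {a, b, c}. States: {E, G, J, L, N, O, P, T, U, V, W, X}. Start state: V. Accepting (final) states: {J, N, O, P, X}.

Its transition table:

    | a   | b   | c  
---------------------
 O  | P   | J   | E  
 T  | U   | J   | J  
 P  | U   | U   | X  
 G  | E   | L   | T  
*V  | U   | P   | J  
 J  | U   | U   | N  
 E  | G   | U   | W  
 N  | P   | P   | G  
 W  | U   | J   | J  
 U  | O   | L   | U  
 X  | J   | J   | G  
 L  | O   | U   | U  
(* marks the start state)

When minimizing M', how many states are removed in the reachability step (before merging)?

Every one of the 12 states is reachable from V.

0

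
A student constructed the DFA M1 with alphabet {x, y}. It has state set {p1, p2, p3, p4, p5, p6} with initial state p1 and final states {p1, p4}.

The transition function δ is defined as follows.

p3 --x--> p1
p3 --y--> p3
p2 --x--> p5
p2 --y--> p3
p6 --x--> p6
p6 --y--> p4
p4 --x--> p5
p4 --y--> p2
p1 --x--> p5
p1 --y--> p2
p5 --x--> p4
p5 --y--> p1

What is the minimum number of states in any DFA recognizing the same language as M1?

4

Reachable states from the start: {p1,p2,p3,p4,p5}. Unreachable: {p6} — drop them.
Initial partition by acceptance: {p1,p4} | {p2,p3,p5}.
On input x, block {p2,p3,p5} splits into {p3,p5} and {p2}.
On input y, block {p3,p5} splits into {p3} and {p5}.
The partition is now stable with 4 blocks: {p1,p4} | {p3} | {p2} | {p5}.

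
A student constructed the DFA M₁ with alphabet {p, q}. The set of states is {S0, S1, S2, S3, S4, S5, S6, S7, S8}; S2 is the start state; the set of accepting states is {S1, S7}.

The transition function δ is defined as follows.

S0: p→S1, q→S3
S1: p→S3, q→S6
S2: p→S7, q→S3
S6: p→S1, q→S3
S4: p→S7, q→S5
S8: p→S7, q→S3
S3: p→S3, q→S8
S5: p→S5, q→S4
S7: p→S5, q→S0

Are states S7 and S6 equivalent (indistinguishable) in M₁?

No

All states are reachable from the start state.
Start with accepting vs non-accepting: {S1,S7} | {S0,S2,S3,S4,S5,S6,S8}.
On input p, block {S0,S2,S3,S4,S5,S6,S8} splits into {S0,S2,S4,S6,S8} and {S3,S5}.
No further refinement is possible. Final partition (3 blocks): {S1,S7} | {S0,S2,S4,S6,S8} | {S3,S5}.
S7 and S6 end up in different blocks, so they are distinguishable. For instance, the string 'ε' is accepted from only S7.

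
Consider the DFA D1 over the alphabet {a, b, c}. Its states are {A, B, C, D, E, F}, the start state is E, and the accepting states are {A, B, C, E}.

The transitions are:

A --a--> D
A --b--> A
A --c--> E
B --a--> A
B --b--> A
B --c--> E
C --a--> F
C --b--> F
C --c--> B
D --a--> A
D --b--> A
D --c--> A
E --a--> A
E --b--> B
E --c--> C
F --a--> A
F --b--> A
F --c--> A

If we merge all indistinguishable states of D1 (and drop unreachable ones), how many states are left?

5

Start with accepting vs non-accepting: {A,B,C,E} | {D,F}.
Refine {A,B,C,E} on symbol a: members go to different blocks, giving {A,C} and {B,E}.
On input b, block {A,C} splits into {A} and {C}.
Refine {B,E} on symbol b: members go to different blocks, giving {B} and {E}.
Stable partition: {A} | {D,F} | {B} | {C} | {E} — 5 equivalence classes.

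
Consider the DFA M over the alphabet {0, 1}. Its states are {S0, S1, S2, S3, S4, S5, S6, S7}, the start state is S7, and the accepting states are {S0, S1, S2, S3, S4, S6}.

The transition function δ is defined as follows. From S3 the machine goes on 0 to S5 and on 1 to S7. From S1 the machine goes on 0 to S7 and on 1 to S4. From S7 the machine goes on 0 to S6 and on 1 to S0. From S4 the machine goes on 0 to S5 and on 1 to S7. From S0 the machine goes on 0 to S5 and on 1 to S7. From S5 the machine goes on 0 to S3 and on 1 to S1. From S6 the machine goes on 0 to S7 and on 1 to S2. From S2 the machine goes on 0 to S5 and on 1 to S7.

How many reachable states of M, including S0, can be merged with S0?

Every state is reachable, so we keep all 8.
Initial partition by acceptance: {S0,S1,S2,S3,S4,S6} | {S5,S7}.
Split {S0,S1,S2,S3,S4,S6} by δ(·,1) → {S0,S2,S3,S4} and {S1,S6}.
On input 0, block {S5,S7} splits into {S5} and {S7}.
No further refinement is possible. Final partition (4 blocks): {S0,S2,S3,S4} | {S5} | {S1,S6} | {S7}.
The equivalence class containing S0 is {S0,S2,S3,S4}, of size 4.

4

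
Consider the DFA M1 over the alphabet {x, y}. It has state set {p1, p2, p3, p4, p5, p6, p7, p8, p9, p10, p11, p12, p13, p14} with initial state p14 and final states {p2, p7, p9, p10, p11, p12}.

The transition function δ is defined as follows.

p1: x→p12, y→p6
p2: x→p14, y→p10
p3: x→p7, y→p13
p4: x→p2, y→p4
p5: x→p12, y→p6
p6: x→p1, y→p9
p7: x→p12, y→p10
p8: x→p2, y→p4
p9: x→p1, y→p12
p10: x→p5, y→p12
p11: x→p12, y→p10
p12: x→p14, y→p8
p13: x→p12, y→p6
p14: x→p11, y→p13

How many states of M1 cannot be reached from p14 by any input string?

Starting at p14 and following transitions, the reachable set is {p1, p2, p4, p5, p6, p8, p9, p10, p11, p12, p13, p14}. That leaves p3, p7 unreachable — 2 in total.

2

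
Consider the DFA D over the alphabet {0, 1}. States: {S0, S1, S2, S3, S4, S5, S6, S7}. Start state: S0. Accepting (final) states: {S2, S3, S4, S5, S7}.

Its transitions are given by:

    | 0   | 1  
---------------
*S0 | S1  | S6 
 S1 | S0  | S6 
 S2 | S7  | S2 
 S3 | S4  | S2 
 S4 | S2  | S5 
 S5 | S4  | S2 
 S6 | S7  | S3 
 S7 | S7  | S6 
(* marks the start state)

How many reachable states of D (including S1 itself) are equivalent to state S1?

2

Every state is reachable, so we keep all 8.
Initial partition by acceptance: {S2,S3,S4,S5,S7} | {S0,S1,S6}.
Split {S2,S3,S4,S5,S7} by δ(·,1) → {S2,S3,S4,S5} and {S7}.
On input 0, block {S2,S3,S4,S5} splits into {S3,S4,S5} and {S2}.
On input 0, block {S3,S4,S5} splits into {S3,S5} and {S4}.
Split {S0,S1,S6} by δ(·,0) → {S0,S1} and {S6}.
No further refinement is possible. Final partition (6 blocks): {S3,S5} | {S0,S1} | {S7} | {S2} | {S4} | {S6}.
The equivalence class containing S1 is {S0,S1}, of size 2.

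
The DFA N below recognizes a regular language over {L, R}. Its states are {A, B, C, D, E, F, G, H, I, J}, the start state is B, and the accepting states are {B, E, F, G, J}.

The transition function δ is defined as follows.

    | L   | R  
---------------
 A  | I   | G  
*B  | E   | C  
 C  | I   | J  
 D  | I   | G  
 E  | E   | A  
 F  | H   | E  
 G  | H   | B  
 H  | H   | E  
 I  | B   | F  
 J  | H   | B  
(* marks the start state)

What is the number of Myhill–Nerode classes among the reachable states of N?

5

States {D} cannot be reached from the start state, so discard them.
Start with accepting vs non-accepting: {B,E,F,G,J} | {A,C,H,I}.
On input L, block {B,E,F,G,J} splits into {F,G,J} and {B,E}.
Refine {A,C,H,I} on symbol L: members go to different blocks, giving {A,C,H} and {I}.
Split {A,C,H} by δ(·,L) → {A,C} and {H}.
The partition is now stable with 5 blocks: {F,G,J} | {A,C} | {B,E} | {I} | {H}.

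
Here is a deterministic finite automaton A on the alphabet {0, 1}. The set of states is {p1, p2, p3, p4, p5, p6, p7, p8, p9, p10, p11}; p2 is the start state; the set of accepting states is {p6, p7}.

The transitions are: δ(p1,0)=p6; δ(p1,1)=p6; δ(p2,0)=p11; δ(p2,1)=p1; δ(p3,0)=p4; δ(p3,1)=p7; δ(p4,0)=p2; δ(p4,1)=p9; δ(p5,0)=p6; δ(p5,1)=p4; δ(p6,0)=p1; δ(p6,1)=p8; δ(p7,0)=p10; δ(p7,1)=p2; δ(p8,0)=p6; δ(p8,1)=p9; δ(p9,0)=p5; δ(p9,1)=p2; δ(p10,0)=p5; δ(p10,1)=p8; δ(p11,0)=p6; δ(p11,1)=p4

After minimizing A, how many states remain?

States {p3,p7,p10} cannot be reached from the start state, so discard them.
P0 = {p6} | {p1,p2,p4,p5,p8,p9,p11}.
On input 0, block {p1,p2,p4,p5,p8,p9,p11} splits into {p1,p5,p8,p11} and {p2,p4,p9}.
On input 1, block {p1,p5,p8,p11} splits into {p5,p8,p11} and {p1}.
On input 0, block {p2,p4,p9} splits into {p2,p9} and {p4}.
Split {p5,p8,p11} by δ(·,1) → {p5,p11} and {p8}.
Split {p2,p9} by δ(·,1) → {p2} and {p9}.
The partition is now stable with 7 blocks: {p6} | {p5,p11} | {p2} | {p1} | {p4} | {p8} | {p9}.

7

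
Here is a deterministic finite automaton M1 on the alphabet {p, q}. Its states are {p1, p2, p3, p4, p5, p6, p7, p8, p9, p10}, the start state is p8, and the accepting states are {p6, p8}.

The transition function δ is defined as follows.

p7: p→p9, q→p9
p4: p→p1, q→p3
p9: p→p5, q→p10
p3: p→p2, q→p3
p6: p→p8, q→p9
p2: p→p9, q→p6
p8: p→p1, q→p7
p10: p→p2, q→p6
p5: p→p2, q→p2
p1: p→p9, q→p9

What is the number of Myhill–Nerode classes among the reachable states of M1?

7

First remove the unreachable states {p3,p4}; 8 states remain.
Initial partition by acceptance: {p6,p8} | {p1,p2,p5,p7,p9,p10}.
Split {p6,p8} by δ(·,p) → {p6} and {p8}.
Refine {p1,p2,p5,p7,p9,p10} on symbol q: members go to different blocks, giving {p1,p5,p7,p9} and {p2,p10}.
On input p, block {p1,p5,p7,p9} splits into {p1,p7,p9} and {p5}.
Refine {p1,p7,p9} on symbol p: members go to different blocks, giving {p1,p7} and {p9}.
On input p, block {p2,p10} splits into {p2} and {p10}.
No further refinement is possible. Final partition (7 blocks): {p6} | {p1,p7} | {p8} | {p2} | {p5} | {p9} | {p10}.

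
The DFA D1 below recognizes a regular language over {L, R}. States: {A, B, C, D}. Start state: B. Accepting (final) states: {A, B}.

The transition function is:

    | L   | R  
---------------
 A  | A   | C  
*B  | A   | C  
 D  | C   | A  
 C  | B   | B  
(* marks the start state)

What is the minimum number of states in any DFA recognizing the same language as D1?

First remove the unreachable states {D}; 3 states remain.
P0 = {A,B} | {C}.
No further refinement is possible. Final partition (2 blocks): {A,B} | {C}.

2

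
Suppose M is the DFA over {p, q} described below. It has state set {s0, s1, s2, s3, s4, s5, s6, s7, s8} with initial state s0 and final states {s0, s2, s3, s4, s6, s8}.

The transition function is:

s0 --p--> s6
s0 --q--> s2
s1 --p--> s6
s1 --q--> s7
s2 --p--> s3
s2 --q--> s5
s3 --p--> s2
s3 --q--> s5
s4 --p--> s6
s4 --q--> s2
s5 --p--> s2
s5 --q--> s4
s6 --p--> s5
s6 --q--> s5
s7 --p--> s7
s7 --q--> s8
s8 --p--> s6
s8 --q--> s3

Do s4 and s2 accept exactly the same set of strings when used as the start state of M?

No

Reachable states from the start: {s0,s2,s3,s4,s5,s6}. Unreachable: {s1,s7,s8} — drop them.
Start with accepting vs non-accepting: {s0,s2,s3,s4,s6} | {s5}.
Refine {s0,s2,s3,s4,s6} on symbol p: members go to different blocks, giving {s0,s2,s3,s4} and {s6}.
Split {s0,s2,s3,s4} by δ(·,p) → {s0,s4} and {s2,s3}.
The partition is now stable with 4 blocks: {s0,s4} | {s5} | {s6} | {s2,s3}.
s4 and s2 end up in different blocks, so they are distinguishable. For instance, the string 'q' is accepted from only s4.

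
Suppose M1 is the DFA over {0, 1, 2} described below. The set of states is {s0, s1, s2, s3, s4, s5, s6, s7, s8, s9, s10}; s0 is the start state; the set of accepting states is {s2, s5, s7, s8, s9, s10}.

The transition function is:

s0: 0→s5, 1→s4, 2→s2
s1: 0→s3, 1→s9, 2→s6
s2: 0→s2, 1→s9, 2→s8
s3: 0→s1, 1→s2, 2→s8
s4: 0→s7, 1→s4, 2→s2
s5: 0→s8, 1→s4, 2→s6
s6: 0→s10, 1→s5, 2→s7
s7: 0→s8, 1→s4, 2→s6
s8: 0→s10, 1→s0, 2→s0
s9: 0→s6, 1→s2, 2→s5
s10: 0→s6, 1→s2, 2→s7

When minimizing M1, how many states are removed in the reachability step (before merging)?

Starting at s0 and following transitions, the reachable set is {s0, s2, s4, s5, s6, s7, s8, s9, s10}. That leaves s1, s3 unreachable — 2 in total.

2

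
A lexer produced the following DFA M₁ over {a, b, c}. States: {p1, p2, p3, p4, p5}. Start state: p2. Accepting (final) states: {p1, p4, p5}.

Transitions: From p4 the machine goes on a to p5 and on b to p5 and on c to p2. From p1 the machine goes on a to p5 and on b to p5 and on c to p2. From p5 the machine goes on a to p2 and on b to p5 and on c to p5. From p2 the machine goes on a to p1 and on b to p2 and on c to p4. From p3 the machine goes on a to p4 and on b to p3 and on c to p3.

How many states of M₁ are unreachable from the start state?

1

Starting at p2 and following transitions, the reachable set is {p1, p2, p4, p5}. That leaves p3 unreachable — 1 in total.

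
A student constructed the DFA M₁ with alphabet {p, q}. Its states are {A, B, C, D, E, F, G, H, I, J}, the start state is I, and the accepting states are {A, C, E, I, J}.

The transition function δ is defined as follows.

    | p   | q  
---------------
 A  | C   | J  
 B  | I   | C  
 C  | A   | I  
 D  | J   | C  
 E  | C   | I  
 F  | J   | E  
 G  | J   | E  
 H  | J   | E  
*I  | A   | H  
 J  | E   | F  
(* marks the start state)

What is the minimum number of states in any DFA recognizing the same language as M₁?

3

Reachable states from the start: {A,C,E,F,H,I,J}. Unreachable: {B,D,G} — drop them.
P0 = {A,C,E,I,J} | {F,H}.
Refine {A,C,E,I,J} on symbol q: members go to different blocks, giving {A,C,E} and {I,J}.
Stable partition: {A,C,E} | {F,H} | {I,J} — 3 equivalence classes.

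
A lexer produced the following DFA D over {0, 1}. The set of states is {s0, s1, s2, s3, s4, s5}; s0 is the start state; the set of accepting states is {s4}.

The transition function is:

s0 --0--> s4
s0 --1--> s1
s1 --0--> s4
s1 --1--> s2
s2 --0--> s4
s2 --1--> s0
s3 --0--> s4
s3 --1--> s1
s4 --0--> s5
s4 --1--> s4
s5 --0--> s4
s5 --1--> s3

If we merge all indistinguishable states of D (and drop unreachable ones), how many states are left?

All states are reachable from the start state.
Start with accepting vs non-accepting: {s4} | {s0,s1,s2,s3,s5}.
Stable partition: {s4} | {s0,s1,s2,s3,s5} — 2 equivalence classes.

2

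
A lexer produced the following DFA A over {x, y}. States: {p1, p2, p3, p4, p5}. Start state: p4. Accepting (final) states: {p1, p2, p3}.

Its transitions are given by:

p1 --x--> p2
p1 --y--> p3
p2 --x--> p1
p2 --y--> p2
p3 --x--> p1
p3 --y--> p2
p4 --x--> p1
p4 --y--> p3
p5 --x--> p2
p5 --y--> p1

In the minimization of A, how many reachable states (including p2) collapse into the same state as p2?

Reachable states from the start: {p1,p2,p3,p4}. Unreachable: {p5} — drop them.
Start with accepting vs non-accepting: {p1,p2,p3} | {p4}.
The partition is now stable with 2 blocks: {p1,p2,p3} | {p4}.
The equivalence class containing p2 is {p1,p2,p3}, of size 3.

3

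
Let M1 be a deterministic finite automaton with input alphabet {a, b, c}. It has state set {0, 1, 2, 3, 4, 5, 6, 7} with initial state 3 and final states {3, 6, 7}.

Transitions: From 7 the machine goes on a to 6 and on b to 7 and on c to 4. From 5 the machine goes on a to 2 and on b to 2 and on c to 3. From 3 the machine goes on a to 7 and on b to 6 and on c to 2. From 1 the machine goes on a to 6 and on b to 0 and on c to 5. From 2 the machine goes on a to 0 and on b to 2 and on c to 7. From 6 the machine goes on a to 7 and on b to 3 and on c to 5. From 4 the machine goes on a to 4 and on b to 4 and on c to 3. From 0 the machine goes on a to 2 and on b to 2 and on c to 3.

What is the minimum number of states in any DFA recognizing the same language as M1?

2

States {1} cannot be reached from the start state, so discard them.
Initial partition by acceptance: {3,6,7} | {0,2,4,5}.
No further refinement is possible. Final partition (2 blocks): {3,6,7} | {0,2,4,5}.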